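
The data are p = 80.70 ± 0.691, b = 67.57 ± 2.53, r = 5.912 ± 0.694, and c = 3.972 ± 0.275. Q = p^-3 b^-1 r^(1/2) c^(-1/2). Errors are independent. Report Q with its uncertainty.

Each factor contributes (exponent × relative error)² to (δQ/Q)²:
  (-3·δp/p)² = (-3×0.00856)² = 0.000660;  (-1·δb/b)² = (-1×0.0374)² = 0.00140;  (½·δr/r)² = (0.5×0.117)² = 0.00345;  (−½·δc/c)² = (-0.5×0.0692)² = 0.00120
δQ/Q = √(0.00671) = 0.0819
Q = 3.435e-08, so δQ = 0.0819 × 3.435e-08 = 2.81e-09.

(3.435 ± 0.281) × 10^-8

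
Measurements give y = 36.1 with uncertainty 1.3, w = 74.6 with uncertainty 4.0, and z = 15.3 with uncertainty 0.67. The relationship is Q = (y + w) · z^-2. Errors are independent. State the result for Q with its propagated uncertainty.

Let u = y + w = 111. δu = √(δy² + δw²) = √(1.69 + 16.0) = 4.21, so δu/u = 0.0380.
Q is then a monomial in u, z:
δQ/Q = √((δu/u)² + (-2·δz/z)²) = √(0.00144 + 0.00767) = 0.0955
Q = 0.473, so δQ = 0.0955 × 0.473 = 0.0451.

0.473 ± 0.0451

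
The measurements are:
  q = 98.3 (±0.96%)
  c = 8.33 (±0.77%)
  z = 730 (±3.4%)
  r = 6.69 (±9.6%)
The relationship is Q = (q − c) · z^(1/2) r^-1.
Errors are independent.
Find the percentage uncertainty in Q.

9.81%

Let u = q − c = 90.0. δu = √(δq² + δc²) = √(0.891 + 0.00411) = 0.946, so δu/u = 0.0105.
Q is then a monomial in u, z, r:
δQ/Q = √((δu/u)² + (½·δz/z)² + (-1·δr/r)²) = √(0.000111 + 0.000289 + 0.00922) = 0.0981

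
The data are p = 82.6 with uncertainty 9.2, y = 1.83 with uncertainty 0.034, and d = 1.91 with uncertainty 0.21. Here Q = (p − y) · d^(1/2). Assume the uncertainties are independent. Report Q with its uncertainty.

112 ± 14.1

Let u = p − y = 80.8. δu = √(δp² + δy²) = √(84.6 + 0.00116) = 9.20, so δu/u = 0.114.
Q is then a monomial in u, d:
δQ/Q = √((δu/u)² + (½·δd/d)²) = √(0.0130 + 0.00302) = 0.126
Q = 112, so δQ = 0.126 × 112 = 14.1.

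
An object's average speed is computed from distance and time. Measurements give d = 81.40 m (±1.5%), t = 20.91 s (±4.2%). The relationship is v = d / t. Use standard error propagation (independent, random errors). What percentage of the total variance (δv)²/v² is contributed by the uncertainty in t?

88.7%

(δv/v)² = (1·δd/d)² + (-1·δt/t)²
  d term: (1×0.0150)² = 0.000225
  t term: (-1×0.0420)² = 0.00176
Total = 0.00199. Share from t = 0.00176/0.00199 = 0.887.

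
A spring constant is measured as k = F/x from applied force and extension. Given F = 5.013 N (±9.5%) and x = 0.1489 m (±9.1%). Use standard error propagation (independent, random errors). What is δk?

Since k is a product/quotient, work with relative uncertainties:
  (1·δF/F)² = (1×0.0950)² = 0.00903;  (-1·δx/x)² = (-1×0.0910)² = 0.00828
δk/k = √(0.0173) = 0.132
k = 33.67 N/m, so δk = 0.132 × 33.67 = 4.43 N/m.

4.43 N/m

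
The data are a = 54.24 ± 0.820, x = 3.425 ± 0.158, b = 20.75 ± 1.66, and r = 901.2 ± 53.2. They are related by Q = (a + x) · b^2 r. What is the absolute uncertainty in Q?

Let u = a + x = 57.66. δu = √(δa² + δx²) = √(0.672 + 0.0250) = 0.835, so δu/u = 0.0145.
Q is then a monomial in u, b, r:
δQ/Q = √((δu/u)² + (2·δb/b)² + (1·δr/r)²) = √(0.000210 + 0.0256 + 0.00348) = 0.171
Q = 2.238e+07, so δQ = 0.171 × 2.238e+07 = 3.83e+06.

3.83e+06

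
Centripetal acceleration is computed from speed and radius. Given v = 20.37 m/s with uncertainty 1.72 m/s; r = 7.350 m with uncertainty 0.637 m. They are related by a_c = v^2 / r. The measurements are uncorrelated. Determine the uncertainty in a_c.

10.7 m/s^2

Each factor contributes (exponent × relative error)² to (δa_c/a_c)²:
  (2·δv/v)² = (2×0.0844)² = 0.0285;  (-1·δr/r)² = (-1×0.0867)² = 0.00751
δa_c/a_c = √(0.0360) = 0.190
a_c = 56.45 m/s^2, so δa_c = 0.190 × 56.45 = 10.7 m/s^2.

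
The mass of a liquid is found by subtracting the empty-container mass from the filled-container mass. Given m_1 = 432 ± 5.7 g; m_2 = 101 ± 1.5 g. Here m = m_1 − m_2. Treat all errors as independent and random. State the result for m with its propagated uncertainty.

m is a linear combination, so absolute uncertainties add in quadrature:
  (δm_1)² = 32.5;  (δm_2)² = 2.25
δm = √(34.7) = 5.89 g
m = 331 g.

331 ± 5.89 g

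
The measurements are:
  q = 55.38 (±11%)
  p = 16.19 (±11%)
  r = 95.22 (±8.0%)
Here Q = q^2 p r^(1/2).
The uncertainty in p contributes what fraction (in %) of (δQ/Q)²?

(δQ/Q)² = (2·δq/q)² + (1·δp/p)² + (½·δr/r)²
  q term: (2×0.110)² = 0.0484
  p term: (1×0.110)² = 0.0121
  r term: (0.5×0.0800)² = 0.00160
Total = 0.0621. Share from p = 0.0121/0.0621 = 0.195.

19.5%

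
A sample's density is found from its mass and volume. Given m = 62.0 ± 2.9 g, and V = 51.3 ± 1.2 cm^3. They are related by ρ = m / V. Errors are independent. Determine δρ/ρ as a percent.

5.23%

For a monomial ρ ∝ m, V^-1, fractional errors add in quadrature:
  (1·δm/m)² = (1×0.0468)² = 0.00219;  (-1·δV/V)² = (-1×0.0234)² = 0.000547
δρ/ρ = √(0.00274) = 0.0523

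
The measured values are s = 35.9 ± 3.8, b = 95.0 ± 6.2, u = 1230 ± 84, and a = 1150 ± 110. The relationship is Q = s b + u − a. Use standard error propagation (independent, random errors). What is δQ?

446

Let p = s·b = 3410. δp/p = √((1·δs/s)² + (1·δb/b)²) = √(0.0112 + 0.00426) = 0.124, so δp = 424.
Q = p + u − a: δQ = √(δp² + δu² + δa²) = √(1.8e+05 + 7060 + 12100) = 446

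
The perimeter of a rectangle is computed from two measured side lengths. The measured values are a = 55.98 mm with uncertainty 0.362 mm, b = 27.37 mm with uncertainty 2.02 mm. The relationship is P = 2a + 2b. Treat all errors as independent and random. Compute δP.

4.10 mm

For a sum/difference, combine absolute errors in quadrature:
  (2·δa)² = 0.524;  (2·δb)² = 16.3
δP = √(16.8) = 4.10 mm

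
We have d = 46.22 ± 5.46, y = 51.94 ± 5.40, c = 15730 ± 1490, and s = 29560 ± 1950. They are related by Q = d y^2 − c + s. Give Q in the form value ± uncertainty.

138500 ± 29900

Let p = d·y^2 = 124700. δp/p = √((1·δd/d)² + (2·δy/y)²) = √(0.0140 + 0.0432) = 0.239, so δp = 29800.
Q = p − c + s: δQ = √(δp² + δc² + δs²) = √(8.89e+08 + 2.22e+06 + 3.8e+06) = 29900
Q = 138500.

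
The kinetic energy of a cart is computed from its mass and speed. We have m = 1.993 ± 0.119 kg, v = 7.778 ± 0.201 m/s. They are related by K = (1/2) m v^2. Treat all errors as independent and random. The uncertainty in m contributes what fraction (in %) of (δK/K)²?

57.2%

(δK/K)² = (1·δm/m)² + (2·δv/v)²
  m term: (1×0.0597)² = 0.00357
  v term: (2×0.0258)² = 0.00267
Total = 0.00624. Share from m = 0.00357/0.00624 = 0.572.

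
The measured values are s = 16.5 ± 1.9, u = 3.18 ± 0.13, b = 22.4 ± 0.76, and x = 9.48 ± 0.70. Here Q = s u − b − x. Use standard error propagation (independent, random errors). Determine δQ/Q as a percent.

Let p = s·u = 52.5. δp/p = √((1·δs/s)² + (1·δu/u)²) = √(0.0133 + 0.00167) = 0.122, so δp = 6.41.
Q = p − b − x: δQ = √(δp² + δb² + δx²) = √(41.1 + 0.578 + 0.490) = 6.49
Q = 20.6, so δQ/Q = 6.49/20.6 = 0.315.

31.5%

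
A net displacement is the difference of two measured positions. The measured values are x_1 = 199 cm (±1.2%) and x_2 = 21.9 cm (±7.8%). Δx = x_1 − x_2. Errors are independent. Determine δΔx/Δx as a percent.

1.66%

Each term contributes (cᵢ δxᵢ)² to (δΔx)²:
  (δx_1)² = 5.70;  (δx_2)² = 2.92
δΔx = √(8.62) = 2.94 cm
Δx = 177 cm, so δΔx/Δx = 2.94/177 = 0.0166.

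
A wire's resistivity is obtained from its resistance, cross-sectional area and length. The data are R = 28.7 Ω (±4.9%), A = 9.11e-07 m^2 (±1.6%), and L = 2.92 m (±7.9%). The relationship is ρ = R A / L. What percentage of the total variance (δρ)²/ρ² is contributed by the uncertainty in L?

70.1%

(δρ/ρ)² = (1·δR/R)² + (1·δA/A)² + (-1·δL/L)²
  R term: (1×0.0490)² = 0.00240
  A term: (1×0.0160)² = 0.000256
  L term: (-1×0.0790)² = 0.00624
Total = 0.00890. Share from L = 0.00624/0.00890 = 0.701.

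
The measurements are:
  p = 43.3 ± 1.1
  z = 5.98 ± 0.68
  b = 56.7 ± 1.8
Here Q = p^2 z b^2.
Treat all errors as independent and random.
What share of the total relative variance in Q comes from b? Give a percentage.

(δQ/Q)² = (2·δp/p)² + (1·δz/z)² + (2·δb/b)²
  p term: (2×0.0254)² = 0.00258
  z term: (1×0.114)² = 0.0129
  b term: (2×0.0317)² = 0.00403
Total = 0.0195. Share from b = 0.00403/0.0195 = 0.206.

20.6%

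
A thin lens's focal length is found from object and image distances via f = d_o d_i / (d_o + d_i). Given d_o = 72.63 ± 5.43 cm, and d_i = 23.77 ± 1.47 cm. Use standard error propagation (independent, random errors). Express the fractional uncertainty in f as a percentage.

∂f/∂d_o = (d_i/(d_o+d_i))² = 0.0608;  ∂f/∂d_i = (d_o/(d_o+d_i))² = 0.568
δf = √((∂f/∂d_o · δd_o)² + (∂f/∂d_i · δd_i)²) = √(0.109 + 0.696) = 0.897 cm
f = 17.91 cm, so δf/f = 0.897/17.91 = 0.0501.

5.01%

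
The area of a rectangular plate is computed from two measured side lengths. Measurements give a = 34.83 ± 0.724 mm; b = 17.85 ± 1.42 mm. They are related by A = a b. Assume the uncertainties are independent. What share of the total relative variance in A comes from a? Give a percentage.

(δA/A)² = (1·δa/a)² + (1·δb/b)²
  a term: (1×0.0208)² = 0.000432
  b term: (1×0.0796)² = 0.00633
Total = 0.00676. Share from a = 0.000432/0.00676 = 0.0639.

6.39%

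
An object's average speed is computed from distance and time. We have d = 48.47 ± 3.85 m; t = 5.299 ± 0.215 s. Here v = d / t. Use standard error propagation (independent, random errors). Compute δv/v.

Since v is a product/quotient, work with relative uncertainties:
  (1·δd/d)² = (1×0.0794)² = 0.00631;  (-1·δt/t)² = (-1×0.0406)² = 0.00165
δv/v = √(0.00796) = 0.0892

0.0892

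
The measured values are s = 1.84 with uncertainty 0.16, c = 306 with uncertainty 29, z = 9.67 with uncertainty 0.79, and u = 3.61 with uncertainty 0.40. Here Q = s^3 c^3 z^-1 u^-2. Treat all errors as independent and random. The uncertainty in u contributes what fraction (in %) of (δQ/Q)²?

24.0%

(δQ/Q)² = (3·δs/s)² + (3·δc/c)² + (-1·δz/z)² + (-2·δu/u)²
  s term: (3×0.0870)² = 0.0681
  c term: (3×0.0948)² = 0.0808
  z term: (-1×0.0817)² = 0.00667
  u term: (-2×0.111)² = 0.0491
Total = 0.205. Share from u = 0.0491/0.205 = 0.240.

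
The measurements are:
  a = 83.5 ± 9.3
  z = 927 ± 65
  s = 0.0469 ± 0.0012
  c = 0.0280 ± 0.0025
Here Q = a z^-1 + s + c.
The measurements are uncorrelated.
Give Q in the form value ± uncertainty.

Let p = a·z^-1 = 0.0901. δp/p = √((1·δa/a)² + (-1·δz/z)²) = √(0.0124 + 0.00492) = 0.132, so δp = 0.0119.
Q = p + s + c: δQ = √(δp² + δs² + δc²) = √(0.000141 + 1.44e-06 + 6.25e-06) = 0.0122
Q = 0.165.

0.165 ± 0.0122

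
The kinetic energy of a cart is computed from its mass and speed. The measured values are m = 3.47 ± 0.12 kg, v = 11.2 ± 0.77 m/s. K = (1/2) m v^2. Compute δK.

30.9 J

Products/powers → add relative errors in quadrature, weighted by exponent:
  (1·δm/m)² = (1×0.0346)² = 0.00120;  (2·δv/v)² = (2×0.0688)² = 0.0189
δK/K = √(0.0201) = 0.142
K = 218 J, so δK = 0.142 × 218 = 30.9 J.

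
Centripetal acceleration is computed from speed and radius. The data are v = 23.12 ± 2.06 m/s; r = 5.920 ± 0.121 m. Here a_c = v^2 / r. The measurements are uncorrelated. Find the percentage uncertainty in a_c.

17.9%

For a monomial a_c ∝ v^2, r^-1, fractional errors add in quadrature:
  (2·δv/v)² = (2×0.0891)² = 0.0318;  (-1·δr/r)² = (-1×0.0204)² = 0.000418
δa_c/a_c = √(0.0322) = 0.179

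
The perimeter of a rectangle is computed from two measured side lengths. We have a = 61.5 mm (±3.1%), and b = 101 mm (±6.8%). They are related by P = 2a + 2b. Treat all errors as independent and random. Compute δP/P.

Sums and differences: (δP)² = Σ (cᵢ δxᵢ)².
  (2·δa)² = 14.5;  (2·δb)² = 189
δP = √(203) = 14.3 mm
P = 325 mm, so δP/P = 14.3/325 = 0.0439.

0.0439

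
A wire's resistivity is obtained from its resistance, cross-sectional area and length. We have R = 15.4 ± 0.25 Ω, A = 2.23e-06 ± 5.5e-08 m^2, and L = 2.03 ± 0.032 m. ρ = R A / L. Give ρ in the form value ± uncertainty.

Products/powers → add relative errors in quadrature, weighted by exponent:
  (1·δR/R)² = (1×0.0162)² = 0.000264;  (1·δA/A)² = (1×0.0247)² = 0.000608;  (-1·δL/L)² = (-1×0.0158)² = 0.000248
δρ/ρ = √(0.00112) = 0.0335
ρ = 1.69e-05 Ω·m, so δρ = 0.0335 × 1.69e-05 = 5.66e-07 Ω·m.

(1.69 ± 0.0566) × 10^-5 Ω·m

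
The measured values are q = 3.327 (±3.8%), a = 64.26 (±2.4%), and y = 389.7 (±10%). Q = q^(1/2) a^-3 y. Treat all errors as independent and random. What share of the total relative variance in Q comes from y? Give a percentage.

(δQ/Q)² = (½·δq/q)² + (-3·δa/a)² + (1·δy/y)²
  q term: (0.5×0.0380)² = 0.000361
  a term: (-3×0.0240)² = 0.00518
  y term: (1×0.100)² = 0.0100
Total = 0.0155. Share from y = 0.0100/0.0155 = 0.643.

64.3%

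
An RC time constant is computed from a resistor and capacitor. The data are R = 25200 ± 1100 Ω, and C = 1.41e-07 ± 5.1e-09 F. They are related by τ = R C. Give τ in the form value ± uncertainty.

Products/powers → add relative errors in quadrature, weighted by exponent:
  (1·δR/R)² = (1×0.0437)² = 0.00191;  (1·δC/C)² = (1×0.0362)² = 0.00131
δτ/τ = √(0.00321) = 0.0567
τ = 0.00355 s, so δτ = 0.0567 × 0.00355 = 0.000201 s.

0.00355 ± 0.000201 s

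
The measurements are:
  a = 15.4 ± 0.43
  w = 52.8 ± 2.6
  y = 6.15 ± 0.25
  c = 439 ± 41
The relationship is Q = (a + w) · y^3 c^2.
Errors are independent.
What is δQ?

6.92e+08

Let u = a + w = 68.2. δu = √(δa² + δw²) = √(0.185 + 6.76) = 2.64, so δu/u = 0.0386.
Q is then a monomial in u, y, c:
δQ/Q = √((δu/u)² + (3·δy/y)² + (2·δc/c)²) = √(0.00149 + 0.0149 + 0.0349) = 0.226
Q = 3.06e+09, so δQ = 0.226 × 3.06e+09 = 6.92e+08.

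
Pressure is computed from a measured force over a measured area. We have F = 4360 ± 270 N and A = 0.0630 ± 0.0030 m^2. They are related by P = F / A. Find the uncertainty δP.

5410 Pa

Products/powers → add relative errors in quadrature, weighted by exponent:
  (1·δF/F)² = (1×0.0619)² = 0.00383;  (-1·δA/A)² = (-1×0.0476)² = 0.00227
δP/P = √(0.00610) = 0.0781
P = 69200 Pa, so δP = 0.0781 × 69200 = 5410 Pa.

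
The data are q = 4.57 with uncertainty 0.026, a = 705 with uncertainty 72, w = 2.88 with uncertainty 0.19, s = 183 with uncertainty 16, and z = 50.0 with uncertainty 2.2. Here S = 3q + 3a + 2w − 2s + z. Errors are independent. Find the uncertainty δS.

218

Sums and differences: (δS)² = Σ (cᵢ δxᵢ)².
  (3·δq)² = 0.00608;  (3·δa)² = 46700;  (2·δw)² = 0.144;  (2·δs)² = 1020;  (δz)² = 4.84
δS = √(47700) = 218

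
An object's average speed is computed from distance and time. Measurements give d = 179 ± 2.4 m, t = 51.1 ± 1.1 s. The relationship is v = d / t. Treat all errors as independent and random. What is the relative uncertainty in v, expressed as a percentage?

Relative error in a monomial: (δv/v)² = Σ (nᵢ · δxᵢ/xᵢ)².
  (1·δd/d)² = (1×0.0134)² = 0.000180;  (-1·δt/t)² = (-1×0.0215)² = 0.000463
δv/v = √(0.000643) = 0.0254

2.54%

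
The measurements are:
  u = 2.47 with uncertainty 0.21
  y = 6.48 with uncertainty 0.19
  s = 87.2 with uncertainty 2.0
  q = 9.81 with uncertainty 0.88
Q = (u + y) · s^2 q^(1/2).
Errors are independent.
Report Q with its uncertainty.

(2.13 ± 0.152) × 10^5

Let w = u + y = 8.95. δw = √(δu² + δy²) = √(0.0441 + 0.0361) = 0.283, so δw/w = 0.0316.
Q is then a monomial in w, s, q:
δQ/Q = √((δw/w)² + (2·δs/s)² + (½·δq/q)²) = √(0.00100 + 0.00210 + 0.00201) = 0.0715
Q = 2.13e+05, so δQ = 0.0715 × 2.13e+05 = 15200.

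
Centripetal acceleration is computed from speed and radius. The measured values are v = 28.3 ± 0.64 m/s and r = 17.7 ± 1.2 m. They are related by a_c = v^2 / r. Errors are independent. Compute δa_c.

a_c is a product of powers, so relative uncertainties combine in quadrature:
  (2·δv/v)² = (2×0.0226)² = 0.00205;  (-1·δr/r)² = (-1×0.0678)² = 0.00460
δa_c/a_c = √(0.00664) = 0.0815
a_c = 45.2 m/s^2, so δa_c = 0.0815 × 45.2 = 3.69 m/s^2.

3.69 m/s^2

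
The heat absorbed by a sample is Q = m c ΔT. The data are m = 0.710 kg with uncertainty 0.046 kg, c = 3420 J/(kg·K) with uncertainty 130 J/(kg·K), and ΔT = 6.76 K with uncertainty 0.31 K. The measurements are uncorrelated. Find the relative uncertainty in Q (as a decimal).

Relative error in a monomial: (δQ/Q)² = Σ (nᵢ · δxᵢ/xᵢ)².
  (1·δm/m)² = (1×0.0648)² = 0.00420;  (1·δc/c)² = (1×0.0380)² = 0.00144;  (1·δΔT/ΔT)² = (1×0.0459)² = 0.00210
δQ/Q = √(0.00775) = 0.0880

0.0880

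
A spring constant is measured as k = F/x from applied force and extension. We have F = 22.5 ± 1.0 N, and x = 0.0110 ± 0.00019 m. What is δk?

97.5 N/m

k is a product of powers, so relative uncertainties combine in quadrature:
  (1·δF/F)² = (1×0.0444)² = 0.00198;  (-1·δx/x)² = (-1×0.0173)² = 0.000298
δk/k = √(0.00227) = 0.0477
k = 2050 N/m, so δk = 0.0477 × 2050 = 97.5 N/m.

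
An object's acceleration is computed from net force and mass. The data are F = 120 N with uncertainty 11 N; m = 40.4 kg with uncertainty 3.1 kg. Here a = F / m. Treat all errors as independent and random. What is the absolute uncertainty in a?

0.355 m/s^2

Relative error in a monomial: (δa/a)² = Σ (nᵢ · δxᵢ/xᵢ)².
  (1·δF/F)² = (1×0.0917)² = 0.00840;  (-1·δm/m)² = (-1×0.0767)² = 0.00589
δa/a = √(0.0143) = 0.120
a = 2.97 m/s^2, so δa = 0.120 × 2.97 = 0.355 m/s^2.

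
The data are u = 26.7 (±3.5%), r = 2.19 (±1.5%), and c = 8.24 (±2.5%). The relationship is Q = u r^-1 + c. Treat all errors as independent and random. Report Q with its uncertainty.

Let p = u·r^-1 = 12.2. δp/p = √((1·δu/u)² + (-1·δr/r)²) = √(0.00123 + 0.000225) = 0.0381, so δp = 0.464.
Q = p + c: δQ = √(δp² + δc²) = √(0.216 + 0.0424) = 0.508
Q = 20.4.

20.4 ± 0.508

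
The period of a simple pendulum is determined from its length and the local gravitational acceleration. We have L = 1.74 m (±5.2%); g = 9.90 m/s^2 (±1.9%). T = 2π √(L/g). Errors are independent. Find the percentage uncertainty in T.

2.77%

For a monomial T ∝ L^(1/2), g^(-1/2), fractional errors add in quadrature:
  (½·δL/L)² = (0.5×0.0520)² = 0.000676;  (−½·δg/g)² = (-0.5×0.0190)² = 9.02e-05
δT/T = √(0.000766) = 0.0277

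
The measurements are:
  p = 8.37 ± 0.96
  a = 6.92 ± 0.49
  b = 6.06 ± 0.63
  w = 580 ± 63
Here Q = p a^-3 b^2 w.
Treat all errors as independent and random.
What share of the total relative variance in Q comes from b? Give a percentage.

(δQ/Q)² = (1·δp/p)² + (-3·δa/a)² + (2·δb/b)² + (1·δw/w)²
  p term: (1×0.115)² = 0.0132
  a term: (-3×0.0708)² = 0.0451
  b term: (2×0.104)² = 0.0432
  w term: (1×0.109)² = 0.0118
Total = 0.113. Share from b = 0.0432/0.113 = 0.382.

38.2%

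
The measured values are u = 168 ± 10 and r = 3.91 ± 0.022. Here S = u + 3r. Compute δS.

10.0

S is a linear combination, so absolute uncertainties add in quadrature:
  (δu)² = 100;  (3·δr)² = 0.00436
δS = √(100) = 10.0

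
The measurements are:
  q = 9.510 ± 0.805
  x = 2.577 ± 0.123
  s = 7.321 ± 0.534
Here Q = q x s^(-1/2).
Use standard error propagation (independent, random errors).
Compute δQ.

0.940

Products/powers → add relative errors in quadrature, weighted by exponent:
  (1·δq/q)² = (1×0.0846)² = 0.00717;  (1·δx/x)² = (1×0.0477)² = 0.00228;  (−½·δs/s)² = (-0.5×0.0729)² = 0.00133
δQ/Q = √(0.0108) = 0.104
Q = 9.058, so δQ = 0.104 × 9.058 = 0.940.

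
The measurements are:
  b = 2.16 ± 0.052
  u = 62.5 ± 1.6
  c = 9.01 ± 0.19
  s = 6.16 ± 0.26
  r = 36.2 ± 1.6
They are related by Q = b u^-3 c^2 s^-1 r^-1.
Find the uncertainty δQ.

Each factor contributes (exponent × relative error)² to (δQ/Q)²:
  (1·δb/b)² = (1×0.0241)² = 0.000580;  (-3·δu/u)² = (-3×0.0256)² = 0.00590;  (2·δc/c)² = (2×0.0211)² = 0.00178;  (-1·δs/s)² = (-1×0.0422)² = 0.00178;  (-1·δr/r)² = (-1×0.0442)² = 0.00195
δQ/Q = √(0.0120) = 0.110
Q = 3.22e-06, so δQ = 0.110 × 3.22e-06 = 3.53e-07.

3.53e-07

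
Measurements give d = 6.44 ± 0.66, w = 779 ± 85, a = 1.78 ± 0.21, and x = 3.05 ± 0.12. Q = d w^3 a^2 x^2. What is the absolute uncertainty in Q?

Each factor contributes (exponent × relative error)² to (δQ/Q)²:
  (1·δd/d)² = (1×0.102)² = 0.0105;  (3·δw/w)² = (3×0.109)² = 0.107;  (2·δa/a)² = (2×0.118)² = 0.0557;  (2·δx/x)² = (2×0.0393)² = 0.00619
δQ/Q = √(0.180) = 0.424
Q = 8.97e+10, so δQ = 0.424 × 8.97e+10 = 3.8e+10.

3.8e+10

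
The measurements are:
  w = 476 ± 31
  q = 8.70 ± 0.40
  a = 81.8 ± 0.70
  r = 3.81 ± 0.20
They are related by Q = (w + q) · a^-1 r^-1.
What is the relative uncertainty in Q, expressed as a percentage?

8.32%

Let u = w + q = 485. δu = √(δw² + δq²) = √(961 + 0.160) = 31.0, so δu/u = 0.0640.
Q is then a monomial in u, a, r:
δQ/Q = √((δu/u)² + (-1·δa/a)² + (-1·δr/r)²) = √(0.00409 + 7.32e-05 + 0.00276) = 0.0832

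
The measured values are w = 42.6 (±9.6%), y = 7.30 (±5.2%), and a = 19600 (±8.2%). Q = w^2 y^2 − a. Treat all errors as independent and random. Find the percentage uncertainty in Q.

Let p = w^2·y^2 = 96700. δp/p = √((2·δw/w)² + (2·δy/y)²) = √(0.0369 + 0.0108) = 0.218, so δp = 21100.
Q = p − a: δQ = √(δp² + δa²) = √(4.46e+08 + 2.58e+06) = 21200
Q = 77100, so δQ/Q = 21200/77100 = 0.275.

27.5%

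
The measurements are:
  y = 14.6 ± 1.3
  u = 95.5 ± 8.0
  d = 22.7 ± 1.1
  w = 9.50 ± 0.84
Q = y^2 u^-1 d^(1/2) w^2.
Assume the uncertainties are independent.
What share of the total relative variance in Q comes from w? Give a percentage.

(δQ/Q)² = (2·δy/y)² + (-1·δu/u)² + (½·δd/d)² + (2·δw/w)²
  y term: (2×0.0890)² = 0.0317
  u term: (-1×0.0838)² = 0.00702
  d term: (0.5×0.0485)² = 0.000587
  w term: (2×0.0884)² = 0.0313
Total = 0.0706. Share from w = 0.0313/0.0706 = 0.443.

44.3%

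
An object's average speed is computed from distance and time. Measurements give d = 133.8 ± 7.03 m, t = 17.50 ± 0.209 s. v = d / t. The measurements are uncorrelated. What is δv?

For a monomial v ∝ d, t^-1, fractional errors add in quadrature:
  (1·δd/d)² = (1×0.0525)² = 0.00276;  (-1·δt/t)² = (-1×0.0119)² = 0.000143
δv/v = √(0.00290) = 0.0539
v = 7.646 m/s, so δv = 0.0539 × 7.646 = 0.412 m/s.

0.412 m/s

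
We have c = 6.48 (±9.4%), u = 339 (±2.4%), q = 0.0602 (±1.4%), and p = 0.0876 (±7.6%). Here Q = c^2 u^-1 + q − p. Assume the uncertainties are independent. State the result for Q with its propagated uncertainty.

Let w = c^2·u^-1 = 0.124. δw/w = √((2·δc/c)² + (-1·δu/u)²) = √(0.0353 + 0.000576) = 0.190, so δw = 0.0235.
Q = w + q − p: δQ = √(δw² + δq² + δp²) = √(0.000551 + 7.1e-07 + 4.43e-05) = 0.0244
Q = 0.0965.

0.0965 ± 0.0244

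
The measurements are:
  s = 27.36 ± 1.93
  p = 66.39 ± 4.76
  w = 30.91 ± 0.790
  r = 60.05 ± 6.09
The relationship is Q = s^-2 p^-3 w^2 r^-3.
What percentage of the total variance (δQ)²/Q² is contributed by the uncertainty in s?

12.3%

(δQ/Q)² = (-2·δs/s)² + (-3·δp/p)² + (2·δw/w)² + (-3·δr/r)²
  s term: (-2×0.0705)² = 0.0199
  p term: (-3×0.0717)² = 0.0463
  w term: (2×0.0256)² = 0.00261
  r term: (-3×0.101)² = 0.0926
Total = 0.161. Share from s = 0.0199/0.161 = 0.123.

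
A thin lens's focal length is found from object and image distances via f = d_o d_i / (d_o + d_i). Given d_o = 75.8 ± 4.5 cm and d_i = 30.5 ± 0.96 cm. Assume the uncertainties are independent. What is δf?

∂f/∂d_o = (d_i/(d_o+d_i))² = 0.0823;  ∂f/∂d_i = (d_o/(d_o+d_i))² = 0.508
δf = √((∂f/∂d_o · δd_o)² + (∂f/∂d_i · δd_i)²) = √(0.137 + 0.238) = 0.613 cm

0.613 cm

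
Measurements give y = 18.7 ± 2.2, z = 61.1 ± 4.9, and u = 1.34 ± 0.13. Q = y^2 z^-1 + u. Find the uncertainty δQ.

Let p = y^2·z^-1 = 5.72. δp/p = √((2·δy/y)² + (-1·δz/z)²) = √(0.0554 + 0.00643) = 0.249, so δp = 1.42.
Q = p + u: δQ = √(δp² + δu²) = √(2.02 + 0.0169) = 1.43

1.43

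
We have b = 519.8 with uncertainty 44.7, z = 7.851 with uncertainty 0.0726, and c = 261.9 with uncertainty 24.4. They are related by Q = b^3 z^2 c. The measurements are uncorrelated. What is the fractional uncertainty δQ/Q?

0.275

Since Q is a product/quotient, work with relative uncertainties:
  (3·δb/b)² = (3×0.0860)² = 0.0666;  (2·δz/z)² = (2×0.00925)² = 0.000342;  (1·δc/c)² = (1×0.0932)² = 0.00868
δQ/Q = √(0.0756) = 0.275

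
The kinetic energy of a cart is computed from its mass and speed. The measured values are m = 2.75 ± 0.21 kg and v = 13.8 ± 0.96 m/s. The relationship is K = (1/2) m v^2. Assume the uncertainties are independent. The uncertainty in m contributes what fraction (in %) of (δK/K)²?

(δK/K)² = (1·δm/m)² + (2·δv/v)²
  m term: (1×0.0764)² = 0.00583
  v term: (2×0.0696)² = 0.0194
Total = 0.0252. Share from m = 0.00583/0.0252 = 0.232.

23.2%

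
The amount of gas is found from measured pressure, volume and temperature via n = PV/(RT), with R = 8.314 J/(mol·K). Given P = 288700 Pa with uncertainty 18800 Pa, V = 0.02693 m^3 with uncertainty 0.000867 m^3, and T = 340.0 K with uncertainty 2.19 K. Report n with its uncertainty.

For a monomial n ∝ P, V, T^-1, fractional errors add in quadrature:
  (1·δP/P)² = (1×0.0651)² = 0.00424;  (1·δV/V)² = (1×0.0322)² = 0.00104;  (-1·δT/T)² = (-1×0.00644)² = 4.15e-05
δn/n = √(0.00532) = 0.0729
n = 2.750 mol, so δn = 0.0729 × 2.750 = 0.201 mol.

2.750 ± 0.201 mol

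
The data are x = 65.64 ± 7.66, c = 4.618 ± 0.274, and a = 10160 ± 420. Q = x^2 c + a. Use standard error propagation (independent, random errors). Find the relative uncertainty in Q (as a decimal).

0.160

Let p = x^2·c = 19900. δp/p = √((2·δx/x)² + (1·δc/c)²) = √(0.0545 + 0.00352) = 0.241, so δp = 4790.
Q = p + a: δQ = √(δp² + δa²) = √(2.3e+07 + 1.76e+05) = 4810
Q = 30060, so δQ/Q = 4810/30060 = 0.160.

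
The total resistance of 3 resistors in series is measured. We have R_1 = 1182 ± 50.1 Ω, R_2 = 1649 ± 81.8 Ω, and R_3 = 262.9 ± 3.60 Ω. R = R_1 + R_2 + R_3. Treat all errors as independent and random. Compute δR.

R is a linear combination, so absolute uncertainties add in quadrature:
  (δR_1)² = 2510;  (δR_2)² = 6690;  (δR_3)² = 13.0
δR = √(9210) = 96.0 Ω

96.0 Ω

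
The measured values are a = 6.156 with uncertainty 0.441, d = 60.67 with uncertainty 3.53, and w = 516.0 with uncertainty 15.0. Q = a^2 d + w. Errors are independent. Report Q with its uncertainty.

2815 ± 356

Let p = a^2·d = 2299. δp/p = √((2·δa/a)² + (1·δd/d)²) = √(0.0205 + 0.00339) = 0.155, so δp = 356.
Q = p + w: δQ = √(δp² + δw²) = √(1.26e+05 + 225) = 356
Q = 2815.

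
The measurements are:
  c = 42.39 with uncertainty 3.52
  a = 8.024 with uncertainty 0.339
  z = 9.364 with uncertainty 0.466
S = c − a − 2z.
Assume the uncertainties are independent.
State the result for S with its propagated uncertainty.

15.64 ± 3.66

Sums and differences: (δS)² = Σ (cᵢ δxᵢ)².
  (δc)² = 12.4;  (δa)² = 0.115;  (2·δz)² = 0.869
δS = √(13.4) = 3.66
S = 15.64.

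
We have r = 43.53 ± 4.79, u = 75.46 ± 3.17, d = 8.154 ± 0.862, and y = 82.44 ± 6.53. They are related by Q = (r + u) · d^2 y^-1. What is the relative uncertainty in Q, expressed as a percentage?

Let w = r + u = 119.0. δw = √(δr² + δu²) = √(22.9 + 10.0) = 5.74, so δw/w = 0.0483.
Q is then a monomial in w, d, y:
δQ/Q = √((δw/w)² + (2·δd/d)² + (-1·δy/y)²) = √(0.00233 + 0.0447 + 0.00627) = 0.231

23.1%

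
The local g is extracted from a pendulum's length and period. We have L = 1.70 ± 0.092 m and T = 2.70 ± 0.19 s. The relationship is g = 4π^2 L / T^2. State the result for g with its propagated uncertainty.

Since g is a product/quotient, work with relative uncertainties:
  (1·δL/L)² = (1×0.0541)² = 0.00293;  (-2·δT/T)² = (-2×0.0704)² = 0.0198
δg/g = √(0.0227) = 0.151
g = 9.21 m/s^2, so δg = 0.151 × 9.21 = 1.39 m/s^2.

9.21 ± 1.39 m/s^2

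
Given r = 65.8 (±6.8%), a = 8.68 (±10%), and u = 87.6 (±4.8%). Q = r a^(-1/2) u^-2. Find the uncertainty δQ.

Each factor contributes (exponent × relative error)² to (δQ/Q)²:
  (1·δr/r)² = (1×0.0680)² = 0.00462;  (−½·δa/a)² = (-0.5×0.100)² = 0.00250;  (-2·δu/u)² = (-2×0.0480)² = 0.00922
δQ/Q = √(0.0163) = 0.128
Q = 0.00291, so δQ = 0.128 × 0.00291 = 0.000372.

0.000372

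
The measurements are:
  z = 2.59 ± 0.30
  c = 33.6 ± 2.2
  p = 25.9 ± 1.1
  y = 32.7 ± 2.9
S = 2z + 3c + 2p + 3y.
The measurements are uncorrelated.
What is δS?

11.2

For a sum/difference, combine absolute errors in quadrature:
  (2·δz)² = 0.360;  (3·δc)² = 43.6;  (2·δp)² = 4.84;  (3·δy)² = 75.7
δS = √(124) = 11.2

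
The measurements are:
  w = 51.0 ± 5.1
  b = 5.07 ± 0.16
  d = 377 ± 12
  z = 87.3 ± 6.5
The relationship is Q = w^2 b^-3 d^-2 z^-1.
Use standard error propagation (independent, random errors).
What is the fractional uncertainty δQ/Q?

0.242

Since Q is a product/quotient, work with relative uncertainties:
  (2·δw/w)² = (2×0.100)² = 0.0400;  (-3·δb/b)² = (-3×0.0316)² = 0.00896;  (-2·δd/d)² = (-2×0.0318)² = 0.00405;  (-1·δz/z)² = (-1×0.0745)² = 0.00554
δQ/Q = √(0.0586) = 0.242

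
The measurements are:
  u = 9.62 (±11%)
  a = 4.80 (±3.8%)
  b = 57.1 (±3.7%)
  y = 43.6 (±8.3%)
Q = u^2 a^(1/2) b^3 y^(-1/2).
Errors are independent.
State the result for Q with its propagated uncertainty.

(5.72 ± 1.43) × 10^6

Relative error in a monomial: (δQ/Q)² = Σ (nᵢ · δxᵢ/xᵢ)².
  (2·δu/u)² = (2×0.110)² = 0.0484;  (½·δa/a)² = (0.5×0.0380)² = 0.000361;  (3·δb/b)² = (3×0.0370)² = 0.0123;  (−½·δy/y)² = (-0.5×0.0830)² = 0.00172
δQ/Q = √(0.0628) = 0.251
Q = 5.72e+06, so δQ = 0.251 × 5.72e+06 = 1.43e+06.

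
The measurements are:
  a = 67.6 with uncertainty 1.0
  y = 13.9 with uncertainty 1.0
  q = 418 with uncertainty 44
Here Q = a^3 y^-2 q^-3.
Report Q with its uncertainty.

Each factor contributes (exponent × relative error)² to (δQ/Q)²:
  (3·δa/a)² = (3×0.0148)² = 0.00197;  (-2·δy/y)² = (-2×0.0719)² = 0.0207;  (-3·δq/q)² = (-3×0.105)² = 0.0997
δQ/Q = √(0.122) = 0.350
Q = 2.19e-05, so δQ = 0.350 × 2.19e-05 = 7.66e-06.

(2.19 ± 0.766) × 10^-5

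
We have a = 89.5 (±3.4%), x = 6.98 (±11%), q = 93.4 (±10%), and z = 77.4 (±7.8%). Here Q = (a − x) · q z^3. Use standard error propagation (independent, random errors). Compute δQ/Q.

0.257

Let u = a − x = 82.5. δu = √(δa² + δx²) = √(9.26 + 0.590) = 3.14, so δu/u = 0.0380.
Q is then a monomial in u, q, z:
δQ/Q = √((δu/u)² + (1·δq/q)² + (3·δz/z)²) = √(0.00145 + 0.0100 + 0.0548) = 0.257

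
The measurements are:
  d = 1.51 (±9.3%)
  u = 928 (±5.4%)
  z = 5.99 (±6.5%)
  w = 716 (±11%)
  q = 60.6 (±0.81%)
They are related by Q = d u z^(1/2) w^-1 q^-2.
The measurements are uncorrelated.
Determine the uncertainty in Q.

0.000206

Q is a product of powers, so relative uncertainties combine in quadrature:
  (1·δd/d)² = (1×0.0930)² = 0.00865;  (1·δu/u)² = (1×0.0540)² = 0.00292;  (½·δz/z)² = (0.5×0.0650)² = 0.00106;  (-1·δw/w)² = (-1×0.110)² = 0.0121;  (-2·δq/q)² = (-2×0.00810)² = 0.000262
δQ/Q = √(0.0250) = 0.158
Q = 0.00130, so δQ = 0.158 × 0.00130 = 0.000206.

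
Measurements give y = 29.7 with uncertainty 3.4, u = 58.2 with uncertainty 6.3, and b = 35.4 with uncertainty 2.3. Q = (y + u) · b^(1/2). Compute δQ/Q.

Let w = y + u = 87.9. δw = √(δy² + δu²) = √(11.6 + 39.7) = 7.16, so δw/w = 0.0814.
Q is then a monomial in w, b:
δQ/Q = √((δw/w)² + (½·δb/b)²) = √(0.00663 + 0.00106) = 0.0877

0.0877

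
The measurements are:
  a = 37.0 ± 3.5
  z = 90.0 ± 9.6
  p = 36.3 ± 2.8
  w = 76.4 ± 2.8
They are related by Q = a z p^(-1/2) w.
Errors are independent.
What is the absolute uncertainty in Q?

Relative error in a monomial: (δQ/Q)² = Σ (nᵢ · δxᵢ/xᵢ)².
  (1·δa/a)² = (1×0.0946)² = 0.00895;  (1·δz/z)² = (1×0.107)² = 0.0114;  (−½·δp/p)² = (-0.5×0.0771)² = 0.00149;  (1·δw/w)² = (1×0.0366)² = 0.00134
δQ/Q = √(0.0232) = 0.152
Q = 42200, so δQ = 0.152 × 42200 = 6430.

6430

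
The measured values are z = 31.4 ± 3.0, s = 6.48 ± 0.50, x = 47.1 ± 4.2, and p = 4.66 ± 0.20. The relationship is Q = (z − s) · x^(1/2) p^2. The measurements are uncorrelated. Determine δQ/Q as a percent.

15.6%

Let u = z − s = 24.9. δu = √(δz² + δs²) = √(9.00 + 0.250) = 3.04, so δu/u = 0.122.
Q is then a monomial in u, x, p:
δQ/Q = √((δu/u)² + (½·δx/x)² + (2·δp/p)²) = √(0.0149 + 0.00199 + 0.00737) = 0.156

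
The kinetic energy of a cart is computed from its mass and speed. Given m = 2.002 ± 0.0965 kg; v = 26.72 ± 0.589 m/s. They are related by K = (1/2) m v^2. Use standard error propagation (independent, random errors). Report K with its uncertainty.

714.7 ± 46.7 J

Since K is a product/quotient, work with relative uncertainties:
  (1·δm/m)² = (1×0.0482)² = 0.00232;  (2·δv/v)² = (2×0.0220)² = 0.00194
δK/K = √(0.00427) = 0.0653
K = 714.7 J, so δK = 0.0653 × 714.7 = 46.7 J.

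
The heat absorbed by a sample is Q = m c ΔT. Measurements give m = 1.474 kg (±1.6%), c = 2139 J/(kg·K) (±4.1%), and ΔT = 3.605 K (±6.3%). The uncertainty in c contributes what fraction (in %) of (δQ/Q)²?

28.5%

(δQ/Q)² = (1·δm/m)² + (1·δc/c)² + (1·δΔT/ΔT)²
  m term: (1×0.0160)² = 0.000256
  c term: (1×0.0410)² = 0.00168
  ΔT term: (1×0.0630)² = 0.00397
Total = 0.00591. Share from c = 0.00168/0.00591 = 0.285.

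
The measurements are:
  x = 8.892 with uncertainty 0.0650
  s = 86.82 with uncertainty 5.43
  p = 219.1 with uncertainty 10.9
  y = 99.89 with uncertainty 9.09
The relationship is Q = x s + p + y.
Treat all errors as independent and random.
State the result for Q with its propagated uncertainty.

Let w = x·s = 772.0. δw/w = √((1·δx/x)² + (1·δs/s)²) = √(5.34e-05 + 0.00391) = 0.0630, so δw = 48.6.
Q = w + p + y: δQ = √(δw² + δp² + δy²) = √(2360 + 119 + 82.6) = 50.6
Q = 1091.

1091 ± 50.6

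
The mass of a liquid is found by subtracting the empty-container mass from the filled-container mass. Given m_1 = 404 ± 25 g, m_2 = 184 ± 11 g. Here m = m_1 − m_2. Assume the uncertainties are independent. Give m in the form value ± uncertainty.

Each term contributes (cᵢ δxᵢ)² to (δm)²:
  (δm_1)² = 625;  (δm_2)² = 121
δm = √(746) = 27.3 g
m = 220 g.

220 ± 27.3 g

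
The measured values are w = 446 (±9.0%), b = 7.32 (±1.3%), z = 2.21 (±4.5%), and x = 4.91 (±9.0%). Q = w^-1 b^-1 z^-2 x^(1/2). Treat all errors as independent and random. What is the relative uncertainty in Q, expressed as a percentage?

Since Q is a product/quotient, work with relative uncertainties:
  (-1·δw/w)² = (-1×0.0900)² = 0.00810;  (-1·δb/b)² = (-1×0.0130)² = 0.000169;  (-2·δz/z)² = (-2×0.0450)² = 0.00810;  (½·δx/x)² = (0.5×0.0900)² = 0.00202
δQ/Q = √(0.0184) = 0.136

13.6%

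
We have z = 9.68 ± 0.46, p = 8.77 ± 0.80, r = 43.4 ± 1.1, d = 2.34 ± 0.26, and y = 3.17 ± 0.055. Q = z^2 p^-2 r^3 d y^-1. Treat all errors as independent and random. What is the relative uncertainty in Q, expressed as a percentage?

24.6%

Each factor contributes (exponent × relative error)² to (δQ/Q)²:
  (2·δz/z)² = (2×0.0475)² = 0.00903;  (-2·δp/p)² = (-2×0.0912)² = 0.0333;  (3·δr/r)² = (3×0.0253)² = 0.00578;  (1·δd/d)² = (1×0.111)² = 0.0123;  (-1·δy/y)² = (-1×0.0174)² = 0.000301
δQ/Q = √(0.0607) = 0.246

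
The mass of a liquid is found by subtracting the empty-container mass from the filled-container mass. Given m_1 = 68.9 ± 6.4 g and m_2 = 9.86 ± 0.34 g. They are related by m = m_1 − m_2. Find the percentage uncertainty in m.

10.9%

Absolute uncertainties add in quadrature for a linear combination:
  (δm_1)² = 41.0;  (δm_2)² = 0.116
δm = √(41.1) = 6.41 g
m = 59.0 g, so δm/m = 6.41/59.0 = 0.109.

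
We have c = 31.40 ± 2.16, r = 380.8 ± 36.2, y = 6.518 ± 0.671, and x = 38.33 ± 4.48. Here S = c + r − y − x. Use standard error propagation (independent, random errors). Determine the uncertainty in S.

36.5

Absolute uncertainties add in quadrature for a linear combination:
  (δc)² = 4.67;  (δr)² = 1310;  (δy)² = 0.450;  (δx)² = 20.1
δS = √(1340) = 36.5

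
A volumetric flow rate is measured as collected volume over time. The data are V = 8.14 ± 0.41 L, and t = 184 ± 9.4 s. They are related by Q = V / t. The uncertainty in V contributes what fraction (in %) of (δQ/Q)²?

(δQ/Q)² = (1·δV/V)² + (-1·δt/t)²
  V term: (1×0.0504)² = 0.00254
  t term: (-1×0.0511)² = 0.00261
Total = 0.00515. Share from V = 0.00254/0.00515 = 0.493.

49.3%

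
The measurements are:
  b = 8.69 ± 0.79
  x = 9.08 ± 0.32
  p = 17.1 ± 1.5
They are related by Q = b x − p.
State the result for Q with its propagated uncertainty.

Let w = b·x = 78.9. δw/w = √((1·δb/b)² + (1·δx/x)²) = √(0.00826 + 0.00124) = 0.0975, so δw = 7.69.
Q = w − p: δQ = √(δw² + δp²) = √(59.2 + 2.25) = 7.84
Q = 61.8.

61.8 ± 7.84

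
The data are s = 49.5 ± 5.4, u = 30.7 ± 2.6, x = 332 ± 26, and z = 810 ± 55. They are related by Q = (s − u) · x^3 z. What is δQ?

Let w = s − u = 18.8. δw = √(δs² + δu²) = √(29.2 + 6.76) = 5.99, so δw/w = 0.319.
Q is then a monomial in w, x, z:
δQ/Q = √((δw/w)² + (3·δx/x)² + (1·δz/z)²) = √(0.102 + 0.0552 + 0.00461) = 0.402
Q = 5.57e+11, so δQ = 0.402 × 5.57e+11 = 2.24e+11.

2.24e+11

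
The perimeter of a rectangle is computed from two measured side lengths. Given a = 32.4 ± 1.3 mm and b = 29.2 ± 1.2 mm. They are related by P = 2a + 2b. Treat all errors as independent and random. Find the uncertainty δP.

For a sum/difference, combine absolute errors in quadrature:
  (2·δa)² = 6.76;  (2·δb)² = 5.76
δP = √(12.5) = 3.54 mm

3.54 mm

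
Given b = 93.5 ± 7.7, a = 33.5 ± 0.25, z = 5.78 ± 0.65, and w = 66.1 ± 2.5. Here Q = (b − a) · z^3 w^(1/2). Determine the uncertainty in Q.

Let u = b − a = 60.0. δu = √(δb² + δa²) = √(59.3 + 0.0625) = 7.70, so δu/u = 0.128.
Q is then a monomial in u, z, w:
δQ/Q = √((δu/u)² + (3·δz/z)² + (½·δw/w)²) = √(0.0165 + 0.114 + 0.000358) = 0.361
Q = 94200, so δQ = 0.361 × 94200 = 34000.

34000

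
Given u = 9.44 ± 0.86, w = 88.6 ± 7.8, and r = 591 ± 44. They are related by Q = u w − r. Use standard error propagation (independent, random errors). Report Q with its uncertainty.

245 ± 115

Let p = u·w = 836. δp/p = √((1·δu/u)² + (1·δw/w)²) = √(0.00830 + 0.00775) = 0.127, so δp = 106.
Q = p − r: δQ = √(δp² + δr²) = √(11200 + 1940) = 115
Q = 245.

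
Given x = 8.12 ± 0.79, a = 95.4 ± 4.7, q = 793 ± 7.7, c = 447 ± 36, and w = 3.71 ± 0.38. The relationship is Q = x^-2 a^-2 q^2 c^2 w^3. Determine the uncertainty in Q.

For a monomial Q ∝ x^-2, a^-2, q^2, c^2, w^3, fractional errors add in quadrature:
  (-2·δx/x)² = (-2×0.0973)² = 0.0379;  (-2·δa/a)² = (-2×0.0493)² = 0.00971;  (2·δq/q)² = (2×0.00971)² = 0.000377;  (2·δc/c)² = (2×0.0805)² = 0.0259;  (3·δw/w)² = (3×0.102)² = 0.0944
δQ/Q = √(0.168) = 0.410
Q = 1.07e+07, so δQ = 0.410 × 1.07e+07 = 4.39e+06.

4.39e+06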